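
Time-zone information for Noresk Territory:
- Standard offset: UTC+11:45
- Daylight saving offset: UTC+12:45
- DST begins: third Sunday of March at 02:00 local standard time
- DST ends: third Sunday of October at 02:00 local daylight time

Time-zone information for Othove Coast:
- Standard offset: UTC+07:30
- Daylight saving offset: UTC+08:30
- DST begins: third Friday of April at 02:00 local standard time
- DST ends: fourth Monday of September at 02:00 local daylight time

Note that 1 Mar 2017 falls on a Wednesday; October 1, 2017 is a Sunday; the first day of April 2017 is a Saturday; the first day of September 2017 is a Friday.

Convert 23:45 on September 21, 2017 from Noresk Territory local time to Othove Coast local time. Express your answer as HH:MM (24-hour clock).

19:30

1 March 2017 is a Wednesday, so the first Sunday is March 5 and the third is March 19.
1 October 2017 is a Sunday, so the first Sunday is October 1 and the third is October 15.
September 21, 2017 falls between 19 March and 15 October, so daylight saving is in effect and Noresk Territory is at UTC+12:45.
23:45 Noresk Territory − 12h45m = 11:00 UTC.
1 April 2017 is a Saturday, so the first Friday is April 7 and the third is April 21.
1 September 2017 is a Friday, so the first Monday is September 4 and the fourth is September 25.
At the standard offset (UTC+07:30), 11:00 UTC + 7h30m = 18:30 Othove Coast standard time.
The standard-time date in Othove Coast, September 21, 2017, falls between 21 April and 25 September, so daylight saving is in effect and Othove Coast is at UTC+08:30.
11:00 UTC + 8h30m = 19:30 Othove Coast.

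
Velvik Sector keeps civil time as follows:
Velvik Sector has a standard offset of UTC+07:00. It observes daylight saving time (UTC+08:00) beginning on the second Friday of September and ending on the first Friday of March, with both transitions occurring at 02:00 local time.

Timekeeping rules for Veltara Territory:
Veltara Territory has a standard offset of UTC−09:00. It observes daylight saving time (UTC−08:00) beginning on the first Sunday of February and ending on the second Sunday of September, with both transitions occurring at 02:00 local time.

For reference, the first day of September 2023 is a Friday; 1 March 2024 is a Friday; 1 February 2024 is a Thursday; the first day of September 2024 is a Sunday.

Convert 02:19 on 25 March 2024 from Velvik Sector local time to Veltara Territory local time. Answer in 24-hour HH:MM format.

1 September 2023 is a Friday, so the first Friday is September 1 and the second is September 8.
1 March 2024 is a Friday, so the first Friday is March 1.
25 March 2024 is outside the daylight-saving period (8 September 2023 – 1 March 2024), so Velvik Sector is on standard time, UTC+07:00.
02:19 Velvik Sector − 7h = 19:19 UTC (rolling into the previous day, 24 March 2024).
1 February 2024 is a Thursday, so the first Sunday is February 4.
1 September 2024 is a Sunday, so the first Sunday is September 1 and the second is September 8.
At the standard offset (UTC−09:00), 19:19 UTC − 9h = 10:19 Veltara Territory standard time.
The standard-time date in Veltara Territory, 24 March 2024, falls between 4 February and 8 September, so daylight saving is in effect and Veltara Territory is at UTC−08:00.
19:19 UTC − 8h = 11:19 Veltara Territory.

11:19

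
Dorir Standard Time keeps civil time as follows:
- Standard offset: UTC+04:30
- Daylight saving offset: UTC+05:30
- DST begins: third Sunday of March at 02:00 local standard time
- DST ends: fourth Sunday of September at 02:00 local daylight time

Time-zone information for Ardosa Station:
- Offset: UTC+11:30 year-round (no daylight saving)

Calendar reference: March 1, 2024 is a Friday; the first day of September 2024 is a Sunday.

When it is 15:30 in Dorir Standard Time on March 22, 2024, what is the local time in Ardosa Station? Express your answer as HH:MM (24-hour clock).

21:30

1 March 2024 is a Friday, so the first Sunday is March 3 and the third is March 17.
1 September 2024 is a Sunday, so the first Sunday is September 1 and the fourth is September 22.
Daylight saving runs 17 March – 22 September; March 22, 2024 is inside that window, so Dorir Standard Time is at UTC+05:30.
15:30 Dorir Standard Time − 5h30m = 10:00 UTC.
Ardosa Station stays on UTC+11:30 all year.
10:00 UTC + 11h30m = 21:30 Ardosa Station.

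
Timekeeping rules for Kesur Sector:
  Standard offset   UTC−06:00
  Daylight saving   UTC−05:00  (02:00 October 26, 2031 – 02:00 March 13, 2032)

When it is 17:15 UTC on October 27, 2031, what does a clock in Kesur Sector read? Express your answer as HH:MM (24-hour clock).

At the standard offset (UTC−06:00), 17:15 UTC − 6h = 11:15 Kesur Sector standard time.
Daylight saving runs 26 October 2031 – 13 March 2032; the standard-time date in Kesur Sector, October 27, 2031, is inside that window, so Kesur Sector is at UTC−05:00.
17:15 UTC − 5h = 12:15 local.

12:15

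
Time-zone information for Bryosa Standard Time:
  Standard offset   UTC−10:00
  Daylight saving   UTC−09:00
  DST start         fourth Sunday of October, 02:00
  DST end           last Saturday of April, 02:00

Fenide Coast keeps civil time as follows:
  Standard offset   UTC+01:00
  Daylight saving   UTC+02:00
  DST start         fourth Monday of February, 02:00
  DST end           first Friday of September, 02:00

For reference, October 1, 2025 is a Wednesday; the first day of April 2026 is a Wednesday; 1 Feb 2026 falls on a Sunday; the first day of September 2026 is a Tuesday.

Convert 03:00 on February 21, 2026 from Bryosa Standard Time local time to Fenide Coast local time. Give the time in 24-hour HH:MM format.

1 October 2025 is a Wednesday, so the first Sunday is October 5 and the fourth is October 26.
1 April 2026 is a Wednesday, so Saturdays fall on 4, 11, 18, 25; the last is April 25.
Daylight saving runs 26 October 2025 – 25 April 2026; February 21, 2026 is inside that window, so Bryosa Standard Time is at UTC−09:00.
03:00 Bryosa Standard Time + 9h = 12:00 UTC.
1 February 2026 is a Sunday, so the first Monday is February 2 and the fourth is February 23.
1 September 2026 is a Tuesday, so the first Friday is September 4.
At the standard offset (UTC+01:00), 12:00 UTC + 1h = 13:00 Fenide Coast standard time.
The standard-time date in Fenide Coast, February 21, 2026, does not fall between 23 February and 4 September, so daylight saving is not in effect and Fenide Coast is at UTC+01:00.
12:00 UTC + 1h = 13:00 Fenide Coast.

13:00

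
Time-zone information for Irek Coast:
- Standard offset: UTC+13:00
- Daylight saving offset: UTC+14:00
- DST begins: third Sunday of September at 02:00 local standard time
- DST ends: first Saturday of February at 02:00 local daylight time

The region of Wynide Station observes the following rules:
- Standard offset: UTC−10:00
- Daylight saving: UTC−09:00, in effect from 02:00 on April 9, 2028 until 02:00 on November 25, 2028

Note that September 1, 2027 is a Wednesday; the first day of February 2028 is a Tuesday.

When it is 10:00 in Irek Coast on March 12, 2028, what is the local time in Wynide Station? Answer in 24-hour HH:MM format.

11:00

1 September 2027 is a Wednesday, so the first Sunday is September 5 and the third is September 19.
1 February 2028 is a Tuesday, so the first Saturday is February 5.
March 12, 2028 does not fall between 19 September 2027 and 5 February 2028, so daylight saving is not in effect and Irek Coast is at UTC+13:00.
10:00 Irek Coast − 13h = 21:00 UTC (rolling into the previous day, 11 March 2028).
At the standard offset (UTC−10:00), 21:00 UTC − 10h = 11:00 Wynide Station standard time.
Daylight saving runs 9 April – 25 November; the standard-time date in Wynide Station, March 11, 2028, is outside that window, so Wynide Station is on standard time at UTC−10:00.
21:00 UTC − 10h = 11:00 Wynide Station.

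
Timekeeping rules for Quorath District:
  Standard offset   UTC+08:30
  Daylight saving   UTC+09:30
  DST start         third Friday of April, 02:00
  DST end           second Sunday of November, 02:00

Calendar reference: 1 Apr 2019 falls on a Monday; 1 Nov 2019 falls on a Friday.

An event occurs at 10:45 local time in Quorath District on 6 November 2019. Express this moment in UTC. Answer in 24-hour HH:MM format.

1 April 2019 is a Monday, so the first Friday is April 5 and the third is April 19.
1 November 2019 is a Friday, so the first Sunday is November 3 and the second is November 10.
6 November 2019 lies within the daylight-saving period (19 April – 10 November), so Quorath District is on daylight time, UTC+09:30.
10:45 local − 9h30m = 01:15 UTC.

01:15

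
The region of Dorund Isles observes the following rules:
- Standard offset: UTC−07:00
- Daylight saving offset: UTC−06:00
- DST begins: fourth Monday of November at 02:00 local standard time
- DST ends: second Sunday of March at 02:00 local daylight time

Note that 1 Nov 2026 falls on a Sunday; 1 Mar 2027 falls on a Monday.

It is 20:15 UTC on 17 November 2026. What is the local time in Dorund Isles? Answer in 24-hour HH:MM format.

13:15

1 November 2026 is a Sunday, so the first Monday is November 2 and the fourth is November 23.
1 March 2027 is a Monday, so the first Sunday is March 7 and the second is March 14.
At the standard offset (UTC−07:00), 20:15 UTC − 7h = 13:15 Dorund Isles standard time.
The standard-time date in Dorund Isles, 17 November 2026, does not fall between 23 November 2026 and 14 March 2027, so daylight saving is not in effect and Dorund Isles is at UTC−07:00.
20:15 UTC − 7h = 13:15 local.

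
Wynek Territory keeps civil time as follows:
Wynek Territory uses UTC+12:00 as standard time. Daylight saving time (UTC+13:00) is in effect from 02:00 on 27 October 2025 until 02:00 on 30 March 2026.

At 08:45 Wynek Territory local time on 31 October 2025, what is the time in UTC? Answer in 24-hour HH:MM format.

19:45

Daylight saving runs 27 October 2025 – 30 March 2026; 31 October 2025 is inside that window, so Wynek Territory is at UTC+13:00.
08:45 local − 13h = 19:45 UTC (rolling into the previous day, 30 October 2025).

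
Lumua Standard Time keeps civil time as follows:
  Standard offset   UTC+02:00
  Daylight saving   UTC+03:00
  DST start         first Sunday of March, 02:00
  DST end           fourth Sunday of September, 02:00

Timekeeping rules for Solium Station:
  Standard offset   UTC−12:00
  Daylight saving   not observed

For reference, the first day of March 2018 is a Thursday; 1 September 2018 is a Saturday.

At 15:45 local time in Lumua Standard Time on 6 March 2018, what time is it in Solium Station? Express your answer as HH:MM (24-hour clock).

1 March 2018 is a Thursday, so the first Sunday is March 4.
1 September 2018 is a Saturday, so the first Sunday is September 2 and the fourth is September 23.
Daylight saving runs 4 March – 23 September; 6 March 2018 is inside that window, so Lumua Standard Time is at UTC+03:00.
15:45 Lumua Standard Time − 3h = 12:45 UTC.
Solium Station stays on UTC−12:00 all year.
12:45 UTC − 12h = 00:45 Solium Station.

00:45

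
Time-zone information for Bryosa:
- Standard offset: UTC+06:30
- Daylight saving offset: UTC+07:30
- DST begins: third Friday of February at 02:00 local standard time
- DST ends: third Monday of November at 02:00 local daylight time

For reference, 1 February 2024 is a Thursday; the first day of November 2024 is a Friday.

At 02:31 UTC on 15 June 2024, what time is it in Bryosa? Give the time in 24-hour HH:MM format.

10:01

1 February 2024 is a Thursday, so the first Friday is February 2 and the third is February 16.
1 November 2024 is a Friday, so the first Monday is November 4 and the third is November 18.
At the standard offset (UTC+06:30), 02:31 UTC + 6h30m = 09:01 Bryosa standard time.
Daylight saving runs 16 February – 18 November; the standard-time date in Bryosa, 15 June 2024, is inside that window, so Bryosa is at UTC+07:30.
02:31 UTC + 7h30m = 10:01 local.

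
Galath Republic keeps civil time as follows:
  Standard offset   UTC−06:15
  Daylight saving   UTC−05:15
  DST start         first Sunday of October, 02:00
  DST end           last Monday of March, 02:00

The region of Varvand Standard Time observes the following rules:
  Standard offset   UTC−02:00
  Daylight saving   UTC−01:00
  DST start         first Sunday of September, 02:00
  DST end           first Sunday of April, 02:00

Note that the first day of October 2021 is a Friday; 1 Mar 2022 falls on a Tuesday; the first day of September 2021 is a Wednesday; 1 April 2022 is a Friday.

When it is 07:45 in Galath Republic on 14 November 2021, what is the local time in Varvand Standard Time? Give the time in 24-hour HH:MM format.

1 October 2021 is a Friday, so the first Sunday is October 3.
1 March 2022 is a Tuesday, so Mondays fall on 7, 14, 21, 28; the last is March 28.
14 November 2021 falls between 3 October 2021 and 28 March 2022, so daylight saving is in effect and Galath Republic is at UTC−05:15.
07:45 Galath Republic + 5h15m = 13:00 UTC.
1 September 2021 is a Wednesday, so the first Sunday is September 5.
1 April 2022 is a Friday, so the first Sunday is April 3.
At the standard offset (UTC−02:00), 13:00 UTC − 2h = 11:00 Varvand Standard Time standard time.
The standard-time date in Varvand Standard Time, 14 November 2021, falls between 5 September 2021 and 3 April 2022, so daylight saving is in effect and Varvand Standard Time is at UTC−01:00.
13:00 UTC − 1h = 12:00 Varvand Standard Time.

12:00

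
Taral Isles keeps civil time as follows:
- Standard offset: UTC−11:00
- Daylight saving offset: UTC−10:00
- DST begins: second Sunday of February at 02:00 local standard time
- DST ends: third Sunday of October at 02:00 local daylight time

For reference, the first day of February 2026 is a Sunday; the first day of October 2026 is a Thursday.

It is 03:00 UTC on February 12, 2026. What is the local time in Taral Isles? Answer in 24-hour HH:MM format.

1 February 2026 is a Sunday, so the first Sunday is February 1 and the second is February 8.
1 October 2026 is a Thursday, so the first Sunday is October 4 and the third is October 18.
At the standard offset (UTC−11:00), 03:00 UTC − 11h = 16:00 Taral Isles standard time (rolling into the previous day, 11 February 2026).
Daylight saving runs 8 February – 18 October; the standard-time date in Taral Isles, February 11, 2026, is inside that window, so Taral Isles is at UTC−10:00.
03:00 UTC − 10h = 17:00 local (rolling into the previous day, 11 February 2026).

17:00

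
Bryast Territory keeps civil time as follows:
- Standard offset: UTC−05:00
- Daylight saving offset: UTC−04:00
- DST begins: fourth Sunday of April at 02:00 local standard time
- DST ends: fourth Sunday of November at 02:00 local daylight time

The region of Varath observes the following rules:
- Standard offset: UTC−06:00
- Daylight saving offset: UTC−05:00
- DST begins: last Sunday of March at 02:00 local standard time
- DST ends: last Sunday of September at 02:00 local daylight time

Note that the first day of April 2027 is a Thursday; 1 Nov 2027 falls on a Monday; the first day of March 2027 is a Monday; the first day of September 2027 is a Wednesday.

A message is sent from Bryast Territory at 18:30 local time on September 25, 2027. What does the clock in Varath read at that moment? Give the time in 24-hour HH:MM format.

17:30

1 April 2027 is a Thursday, so the first Sunday is April 4 and the fourth is April 25.
1 November 2027 is a Monday, so the first Sunday is November 7 and the fourth is November 28.
Daylight saving runs 25 April – 28 November; September 25, 2027 is inside that window, so Bryast Territory is at UTC−04:00.
18:30 Bryast Territory + 4h = 22:30 UTC.
1 March 2027 is a Monday, so Sundays fall on 7, 14, 21, 28; the last is March 28.
1 September 2027 is a Wednesday, so Sundays fall on 5, 12, 19, 26; the last is September 26.
At the standard offset (UTC−06:00), 22:30 UTC − 6h = 16:30 Varath standard time.
The standard-time date in Varath, September 25, 2027, lies within the daylight-saving period (28 March – 26 September), so Varath is on daylight time, UTC−05:00.
22:30 UTC − 5h = 17:30 Varath.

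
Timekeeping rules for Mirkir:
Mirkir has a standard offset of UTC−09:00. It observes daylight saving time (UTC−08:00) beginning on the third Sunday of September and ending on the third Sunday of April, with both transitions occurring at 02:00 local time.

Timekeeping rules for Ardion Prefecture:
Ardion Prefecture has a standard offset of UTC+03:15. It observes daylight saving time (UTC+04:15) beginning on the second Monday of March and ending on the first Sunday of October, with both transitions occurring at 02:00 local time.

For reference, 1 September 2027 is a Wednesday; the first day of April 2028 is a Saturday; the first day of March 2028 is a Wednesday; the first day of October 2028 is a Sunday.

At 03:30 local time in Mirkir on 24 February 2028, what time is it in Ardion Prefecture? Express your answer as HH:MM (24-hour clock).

14:45

1 September 2027 is a Wednesday, so the first Sunday is September 5 and the third is September 19.
1 April 2028 is a Saturday, so the first Sunday is April 2 and the third is April 16.
Daylight saving runs 19 September 2027 – 16 April 2028; 24 February 2028 is inside that window, so Mirkir is at UTC−08:00.
03:30 Mirkir + 8h = 11:30 UTC.
1 March 2028 is a Wednesday, so the first Monday is March 6 and the second is March 13.
1 October 2028 is a Sunday, so the first Sunday is October 1.
At the standard offset (UTC+03:15), 11:30 UTC + 3h15m = 14:45 Ardion Prefecture standard time.
The standard-time date in Ardion Prefecture, 24 February 2028, is outside the daylight-saving period (13 March – 1 October), so Ardion Prefecture is on standard time, UTC+03:15.
11:30 UTC + 3h15m = 14:45 Ardion Prefecture.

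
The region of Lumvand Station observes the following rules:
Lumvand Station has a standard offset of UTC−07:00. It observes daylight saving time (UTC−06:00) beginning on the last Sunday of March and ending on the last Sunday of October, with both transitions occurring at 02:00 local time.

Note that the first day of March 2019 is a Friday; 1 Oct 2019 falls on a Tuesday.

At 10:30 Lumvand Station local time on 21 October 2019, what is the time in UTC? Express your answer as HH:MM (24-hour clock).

16:30

1 March 2019 is a Friday, so Sundays fall on 3, 10, 17, 24, 31; the last is March 31.
1 October 2019 is a Tuesday, so Sundays fall on 6, 13, 20, 27; the last is October 27.
21 October 2019 lies within the daylight-saving period (31 March – 27 October), so Lumvand Station is on daylight time, UTC−06:00.
10:30 local + 6h = 16:30 UTC.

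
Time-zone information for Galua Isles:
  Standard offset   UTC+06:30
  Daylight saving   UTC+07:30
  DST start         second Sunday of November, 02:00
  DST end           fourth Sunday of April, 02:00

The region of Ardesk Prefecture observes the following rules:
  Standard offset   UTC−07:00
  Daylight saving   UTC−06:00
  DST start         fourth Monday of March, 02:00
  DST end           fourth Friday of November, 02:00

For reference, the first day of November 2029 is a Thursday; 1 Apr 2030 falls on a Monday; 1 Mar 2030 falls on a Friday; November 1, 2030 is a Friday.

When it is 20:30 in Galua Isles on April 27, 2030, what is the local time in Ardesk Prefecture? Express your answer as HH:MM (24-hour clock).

1 November 2029 is a Thursday, so the first Sunday is November 4 and the second is November 11.
1 April 2030 is a Monday, so the first Sunday is April 7 and the fourth is April 28.
April 27, 2030 lies within the daylight-saving period (11 November 2029 – 28 April 2030), so Galua Isles is on daylight time, UTC+07:30.
20:30 Galua Isles − 7h30m = 13:00 UTC.
1 March 2030 is a Friday, so the first Monday is March 4 and the fourth is March 25.
1 November 2030 is a Friday, so the first Friday is November 1 and the fourth is November 22.
At the standard offset (UTC−07:00), 13:00 UTC − 7h = 06:00 Ardesk Prefecture standard time.
The standard-time date in Ardesk Prefecture, April 27, 2030, falls between 25 March and 22 November, so daylight saving is in effect and Ardesk Prefecture is at UTC−06:00.
13:00 UTC − 6h = 07:00 Ardesk Prefecture.

07:00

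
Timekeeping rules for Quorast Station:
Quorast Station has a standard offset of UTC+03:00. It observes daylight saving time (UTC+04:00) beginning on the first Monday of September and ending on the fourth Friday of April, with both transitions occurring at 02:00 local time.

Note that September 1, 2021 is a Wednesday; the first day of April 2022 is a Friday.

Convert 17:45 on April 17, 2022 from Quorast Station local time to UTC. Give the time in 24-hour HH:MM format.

13:45

1 September 2021 is a Wednesday, so the first Monday is September 6.
1 April 2022 is a Friday, so the first Friday is April 1 and the fourth is April 22.
Daylight saving runs 6 September 2021 – 22 April 2022; April 17, 2022 is inside that window, so Quorast Station is at UTC+04:00.
17:45 local − 4h = 13:45 UTC.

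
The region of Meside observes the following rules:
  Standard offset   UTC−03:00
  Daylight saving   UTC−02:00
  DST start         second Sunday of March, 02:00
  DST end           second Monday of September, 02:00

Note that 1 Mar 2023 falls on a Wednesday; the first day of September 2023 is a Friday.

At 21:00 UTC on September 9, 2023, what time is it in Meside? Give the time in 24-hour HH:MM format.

19:00

1 March 2023 is a Wednesday, so the first Sunday is March 5 and the second is March 12.
1 September 2023 is a Friday, so the first Monday is September 4 and the second is September 11.
At the standard offset (UTC−03:00), 21:00 UTC − 3h = 18:00 Meside standard time.
Daylight saving runs 12 March – 11 September; the standard-time date in Meside, September 9, 2023, is inside that window, so Meside is at UTC−02:00.
21:00 UTC − 2h = 19:00 local.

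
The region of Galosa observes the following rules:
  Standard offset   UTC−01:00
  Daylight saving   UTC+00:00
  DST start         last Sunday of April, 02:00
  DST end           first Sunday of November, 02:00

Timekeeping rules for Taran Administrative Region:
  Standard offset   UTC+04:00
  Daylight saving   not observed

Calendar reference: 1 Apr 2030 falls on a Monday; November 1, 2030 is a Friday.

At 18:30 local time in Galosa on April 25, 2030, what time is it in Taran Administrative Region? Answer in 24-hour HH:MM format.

23:30

1 April 2030 is a Monday, so Sundays fall on 7, 14, 21, 28; the last is April 28.
1 November 2030 is a Friday, so the first Sunday is November 3.
April 25, 2030 does not fall between 28 April and 3 November, so daylight saving is not in effect and Galosa is at UTC−01:00.
18:30 Galosa + 1h = 19:30 UTC.
Taran Administrative Region has no daylight saving, so its offset is UTC+04:00 year-round.
19:30 UTC + 4h = 23:30 Taran Administrative Region.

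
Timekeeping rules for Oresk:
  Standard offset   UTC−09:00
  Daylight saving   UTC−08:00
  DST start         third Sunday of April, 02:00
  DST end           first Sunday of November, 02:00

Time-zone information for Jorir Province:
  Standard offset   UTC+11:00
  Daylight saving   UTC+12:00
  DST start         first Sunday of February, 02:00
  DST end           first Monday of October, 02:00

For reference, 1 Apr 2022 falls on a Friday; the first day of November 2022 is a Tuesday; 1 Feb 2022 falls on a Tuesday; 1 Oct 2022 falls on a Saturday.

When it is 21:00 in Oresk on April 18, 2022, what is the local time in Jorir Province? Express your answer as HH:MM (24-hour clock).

17:00

1 April 2022 is a Friday, so the first Sunday is April 3 and the third is April 17.
1 November 2022 is a Tuesday, so the first Sunday is November 6.
Daylight saving runs 17 April – 6 November; April 18, 2022 is inside that window, so Oresk is at UTC−08:00.
21:00 Oresk + 8h = 05:00 UTC (rolling into the next day, 19 April 2022).
1 February 2022 is a Tuesday, so the first Sunday is February 6.
1 October 2022 is a Saturday, so the first Monday is October 3.
At the standard offset (UTC+11:00), 05:00 UTC + 11h = 16:00 Jorir Province standard time.
The standard-time date in Jorir Province, April 19, 2022, lies within the daylight-saving period (6 February – 3 October), so Jorir Province is on daylight time, UTC+12:00.
05:00 UTC + 12h = 17:00 Jorir Province.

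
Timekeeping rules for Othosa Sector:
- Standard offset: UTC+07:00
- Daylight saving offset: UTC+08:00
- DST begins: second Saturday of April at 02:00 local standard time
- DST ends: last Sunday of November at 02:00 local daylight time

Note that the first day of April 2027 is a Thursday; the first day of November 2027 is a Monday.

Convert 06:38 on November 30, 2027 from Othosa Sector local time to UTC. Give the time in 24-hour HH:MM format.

1 April 2027 is a Thursday, so the first Saturday is April 3 and the second is April 10.
1 November 2027 is a Monday, so Sundays fall on 7, 14, 21, 28; the last is November 28.
November 30, 2027 does not fall between 10 April and 28 November, so daylight saving is not in effect and Othosa Sector is at UTC+07:00.
06:38 local − 7h = 23:38 UTC (rolling into the previous day, 29 November 2027).

23:38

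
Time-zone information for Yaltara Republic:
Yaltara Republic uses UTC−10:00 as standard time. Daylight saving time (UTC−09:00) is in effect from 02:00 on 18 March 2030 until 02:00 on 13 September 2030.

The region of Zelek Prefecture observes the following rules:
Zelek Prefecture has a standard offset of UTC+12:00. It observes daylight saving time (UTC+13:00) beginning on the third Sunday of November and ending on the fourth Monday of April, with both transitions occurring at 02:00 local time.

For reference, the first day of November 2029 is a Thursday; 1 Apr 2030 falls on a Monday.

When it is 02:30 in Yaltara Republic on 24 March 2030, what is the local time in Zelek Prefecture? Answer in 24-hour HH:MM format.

24 March 2030 falls between 18 March and 13 September, so daylight saving is in effect and Yaltara Republic is at UTC−09:00.
02:30 Yaltara Republic + 9h = 11:30 UTC.
1 November 2029 is a Thursday, so the first Sunday is November 4 and the third is November 18.
1 April 2030 is a Monday, so the first Monday is April 1 and the fourth is April 22.
At the standard offset (UTC+12:00), 11:30 UTC + 12h = 23:30 Zelek Prefecture standard time.
The standard-time date in Zelek Prefecture, 24 March 2030, falls between 18 November 2029 and 22 April 2030, so daylight saving is in effect and Zelek Prefecture is at UTC+13:00.
11:30 UTC + 13h = 00:30 Zelek Prefecture (rolling into the next day, 25 March 2030).

00:30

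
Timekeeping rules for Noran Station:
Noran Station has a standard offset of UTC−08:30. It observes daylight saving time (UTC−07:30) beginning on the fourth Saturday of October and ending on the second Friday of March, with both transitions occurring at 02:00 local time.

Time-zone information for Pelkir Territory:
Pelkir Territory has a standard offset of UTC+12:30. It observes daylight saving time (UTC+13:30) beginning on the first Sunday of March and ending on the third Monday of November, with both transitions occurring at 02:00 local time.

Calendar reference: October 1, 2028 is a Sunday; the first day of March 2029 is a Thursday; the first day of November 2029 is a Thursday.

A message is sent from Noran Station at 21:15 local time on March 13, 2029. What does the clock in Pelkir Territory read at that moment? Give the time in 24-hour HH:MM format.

19:15

1 October 2028 is a Sunday, so the first Saturday is October 7 and the fourth is October 28.
1 March 2029 is a Thursday, so the first Friday is March 2 and the second is March 9.
March 13, 2029 does not fall between 28 October 2028 and 9 March 2029, so daylight saving is not in effect and Noran Station is at UTC−08:30.
21:15 Noran Station + 8h30m = 05:45 UTC (rolling into the next day, 14 March 2029).
1 March 2029 is a Thursday, so the first Sunday is March 4.
1 November 2029 is a Thursday, so the first Monday is November 5 and the third is November 19.
At the standard offset (UTC+12:30), 05:45 UTC + 12h30m = 18:15 Pelkir Territory standard time.
Daylight saving runs 4 March – 19 November; the standard-time date in Pelkir Territory, March 14, 2029, is inside that window, so Pelkir Territory is at UTC+13:30.
05:45 UTC + 13h30m = 19:15 Pelkir Territory.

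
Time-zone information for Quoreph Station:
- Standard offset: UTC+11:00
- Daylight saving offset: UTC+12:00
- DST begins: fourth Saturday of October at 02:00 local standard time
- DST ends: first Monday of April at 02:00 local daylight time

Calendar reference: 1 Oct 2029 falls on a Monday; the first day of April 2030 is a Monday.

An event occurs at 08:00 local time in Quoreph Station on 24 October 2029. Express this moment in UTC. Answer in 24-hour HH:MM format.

21:00

1 October 2029 is a Monday, so the first Saturday is October 6 and the fourth is October 27.
1 April 2030 is a Monday, so the first Monday is April 1.
Daylight saving runs 27 October 2029 – 1 April 2030; 24 October 2029 is outside that window, so Quoreph Station is on standard time at UTC+11:00.
08:00 local − 11h = 21:00 UTC (rolling into the previous day, 23 October 2029).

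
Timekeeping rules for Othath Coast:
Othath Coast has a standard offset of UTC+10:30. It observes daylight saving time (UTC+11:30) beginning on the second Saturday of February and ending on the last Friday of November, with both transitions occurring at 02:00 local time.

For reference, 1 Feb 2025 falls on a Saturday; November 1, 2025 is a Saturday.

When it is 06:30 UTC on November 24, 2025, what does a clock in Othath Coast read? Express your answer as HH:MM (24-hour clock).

18:00

1 February 2025 is a Saturday, so the first Saturday is February 1 and the second is February 8.
1 November 2025 is a Saturday, so Fridays fall on 7, 14, 21, 28; the last is November 28.
At the standard offset (UTC+10:30), 06:30 UTC + 10h30m = 17:00 Othath Coast standard time.
The standard-time date in Othath Coast, November 24, 2025, falls between 8 February and 28 November, so daylight saving is in effect and Othath Coast is at UTC+11:30.
06:30 UTC + 11h30m = 18:00 local.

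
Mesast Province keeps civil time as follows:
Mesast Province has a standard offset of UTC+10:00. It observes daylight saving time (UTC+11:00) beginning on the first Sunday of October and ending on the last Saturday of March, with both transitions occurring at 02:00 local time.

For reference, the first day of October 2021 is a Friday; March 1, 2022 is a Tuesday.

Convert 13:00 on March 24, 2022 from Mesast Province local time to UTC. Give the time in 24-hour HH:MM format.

1 October 2021 is a Friday, so the first Sunday is October 3.
1 March 2022 is a Tuesday, so Saturdays fall on 5, 12, 19, 26; the last is March 26.
March 24, 2022 lies within the daylight-saving period (3 October 2021 – 26 March 2022), so Mesast Province is on daylight time, UTC+11:00.
13:00 local − 11h = 02:00 UTC.

02:00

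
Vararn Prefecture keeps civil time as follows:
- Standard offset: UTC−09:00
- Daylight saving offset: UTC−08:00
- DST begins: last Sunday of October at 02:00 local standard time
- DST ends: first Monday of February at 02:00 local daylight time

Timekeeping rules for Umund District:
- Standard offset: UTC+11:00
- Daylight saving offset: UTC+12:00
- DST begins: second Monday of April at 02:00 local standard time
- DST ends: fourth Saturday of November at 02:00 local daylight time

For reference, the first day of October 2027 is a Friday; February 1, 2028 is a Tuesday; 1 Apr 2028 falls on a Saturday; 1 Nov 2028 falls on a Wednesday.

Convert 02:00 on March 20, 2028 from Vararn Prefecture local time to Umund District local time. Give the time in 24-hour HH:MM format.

22:00

1 October 2027 is a Friday, so Sundays fall on 3, 10, 17, 24, 31; the last is October 31.
1 February 2028 is a Tuesday, so the first Monday is February 7.
March 20, 2028 is outside the daylight-saving period (31 October 2027 – 7 February 2028), so Vararn Prefecture is on standard time, UTC−09:00.
02:00 Vararn Prefecture + 9h = 11:00 UTC.
1 April 2028 is a Saturday, so the first Monday is April 3 and the second is April 10.
1 November 2028 is a Wednesday, so the first Saturday is November 4 and the fourth is November 25.
At the standard offset (UTC+11:00), 11:00 UTC + 11h = 22:00 Umund District standard time.
Daylight saving runs 10 April – 25 November; the standard-time date in Umund District, March 20, 2028, is outside that window, so Umund District is on standard time at UTC+11:00.
11:00 UTC + 11h = 22:00 Umund District.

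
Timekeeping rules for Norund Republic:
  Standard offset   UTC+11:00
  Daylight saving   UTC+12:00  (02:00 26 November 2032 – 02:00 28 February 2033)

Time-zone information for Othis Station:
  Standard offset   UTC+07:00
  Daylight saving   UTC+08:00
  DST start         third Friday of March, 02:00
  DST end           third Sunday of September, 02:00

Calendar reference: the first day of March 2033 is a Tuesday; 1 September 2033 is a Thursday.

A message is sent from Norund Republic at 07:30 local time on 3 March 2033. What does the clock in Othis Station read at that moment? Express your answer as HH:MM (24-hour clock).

Daylight saving runs 26 November 2032 – 28 February 2033; 3 March 2033 is outside that window, so Norund Republic is on standard time at UTC+11:00.
07:30 Norund Republic − 11h = 20:30 UTC (rolling into the previous day, 2 March 2033).
1 March 2033 is a Tuesday, so the first Friday is March 4 and the third is March 18.
1 September 2033 is a Thursday, so the first Sunday is September 4 and the third is September 18.
At the standard offset (UTC+07:00), 20:30 UTC + 7h = 03:30 Othis Station standard time (rolling into the next day, 3 March 2033).
The standard-time date in Othis Station, 3 March 2033, is outside the daylight-saving period (18 March – 18 September), so Othis Station is on standard time, UTC+07:00.
20:30 UTC + 7h = 03:30 Othis Station (rolling into the next day, 3 March 2033).

03:30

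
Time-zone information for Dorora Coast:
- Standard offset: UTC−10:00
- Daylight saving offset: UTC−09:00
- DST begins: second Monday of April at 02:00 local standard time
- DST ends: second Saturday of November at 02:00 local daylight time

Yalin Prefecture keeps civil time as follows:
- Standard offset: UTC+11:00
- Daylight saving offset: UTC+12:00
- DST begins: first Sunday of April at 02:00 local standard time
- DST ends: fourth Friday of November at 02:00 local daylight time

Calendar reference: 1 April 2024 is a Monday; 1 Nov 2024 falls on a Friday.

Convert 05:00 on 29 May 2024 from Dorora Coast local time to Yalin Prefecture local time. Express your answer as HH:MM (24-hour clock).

1 April 2024 is a Monday, so the first Monday is April 1 and the second is April 8.
1 November 2024 is a Friday, so the first Saturday is November 2 and the second is November 9.
29 May 2024 lies within the daylight-saving period (8 April – 9 November), so Dorora Coast is on daylight time, UTC−09:00.
05:00 Dorora Coast + 9h = 14:00 UTC.
1 April 2024 is a Monday, so the first Sunday is April 7.
1 November 2024 is a Friday, so the first Friday is November 1 and the fourth is November 22.
At the standard offset (UTC+11:00), 14:00 UTC + 11h = 01:00 Yalin Prefecture standard time (rolling into the next day, 30 May 2024).
Daylight saving runs 7 April – 22 November; the standard-time date in Yalin Prefecture, 30 May 2024, is inside that window, so Yalin Prefecture is at UTC+12:00.
14:00 UTC + 12h = 02:00 Yalin Prefecture (rolling into the next day, 30 May 2024).

02:00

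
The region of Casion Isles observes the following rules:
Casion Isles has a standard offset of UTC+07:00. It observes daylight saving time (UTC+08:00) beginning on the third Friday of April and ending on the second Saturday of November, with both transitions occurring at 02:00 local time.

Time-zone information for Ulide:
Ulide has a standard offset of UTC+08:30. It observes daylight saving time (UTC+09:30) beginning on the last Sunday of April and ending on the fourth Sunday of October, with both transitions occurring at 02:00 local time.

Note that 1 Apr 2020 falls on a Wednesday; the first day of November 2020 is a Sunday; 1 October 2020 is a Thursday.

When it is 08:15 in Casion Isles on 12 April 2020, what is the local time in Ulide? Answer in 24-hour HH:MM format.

09:45

1 April 2020 is a Wednesday, so the first Friday is April 3 and the third is April 17.
1 November 2020 is a Sunday, so the first Saturday is November 7 and the second is November 14.
12 April 2020 is outside the daylight-saving period (17 April – 14 November), so Casion Isles is on standard time, UTC+07:00.
08:15 Casion Isles − 7h = 01:15 UTC.
1 April 2020 is a Wednesday, so Sundays fall on 5, 12, 19, 26; the last is April 26.
1 October 2020 is a Thursday, so the first Sunday is October 4 and the fourth is October 25.
At the standard offset (UTC+08:30), 01:15 UTC + 8h30m = 09:45 Ulide standard time.
The standard-time date in Ulide, 12 April 2020, is outside the daylight-saving period (26 April – 25 October), so Ulide is on standard time, UTC+08:30.
01:15 UTC + 8h30m = 09:45 Ulide.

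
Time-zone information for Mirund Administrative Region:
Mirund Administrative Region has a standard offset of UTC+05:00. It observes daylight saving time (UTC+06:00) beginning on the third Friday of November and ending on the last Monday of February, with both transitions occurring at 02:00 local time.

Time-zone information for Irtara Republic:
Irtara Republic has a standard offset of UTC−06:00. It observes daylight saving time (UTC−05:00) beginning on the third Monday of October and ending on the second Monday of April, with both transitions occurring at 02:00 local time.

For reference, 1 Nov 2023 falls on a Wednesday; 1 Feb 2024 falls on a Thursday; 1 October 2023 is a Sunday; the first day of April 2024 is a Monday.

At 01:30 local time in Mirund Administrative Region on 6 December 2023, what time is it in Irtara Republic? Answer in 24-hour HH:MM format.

14:30

1 November 2023 is a Wednesday, so the first Friday is November 3 and the third is November 17.
1 February 2024 is a Thursday, so Mondays fall on 5, 12, 19, 26; the last is February 26.
Daylight saving runs 17 November 2023 – 26 February 2024; 6 December 2023 is inside that window, so Mirund Administrative Region is at UTC+06:00.
01:30 Mirund Administrative Region − 6h = 19:30 UTC (rolling into the previous day, 5 December 2023).
1 October 2023 is a Sunday, so the first Monday is October 2 and the third is October 16.
1 April 2024 is a Monday, so the first Monday is April 1 and the second is April 8.
At the standard offset (UTC−06:00), 19:30 UTC − 6h = 13:30 Irtara Republic standard time.
Daylight saving runs 16 October 2023 – 8 April 2024; the standard-time date in Irtara Republic, 5 December 2023, is inside that window, so Irtara Republic is at UTC−05:00.
19:30 UTC − 5h = 14:30 Irtara Republic.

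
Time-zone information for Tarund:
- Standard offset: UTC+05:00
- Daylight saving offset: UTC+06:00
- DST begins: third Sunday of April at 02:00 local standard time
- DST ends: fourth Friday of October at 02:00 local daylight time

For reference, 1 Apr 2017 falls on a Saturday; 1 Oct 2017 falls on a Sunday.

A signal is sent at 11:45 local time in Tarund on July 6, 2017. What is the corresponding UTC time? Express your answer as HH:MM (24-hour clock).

05:45

1 April 2017 is a Saturday, so the first Sunday is April 2 and the third is April 16.
1 October 2017 is a Sunday, so the first Friday is October 6 and the fourth is October 27.
Daylight saving runs 16 April – 27 October; July 6, 2017 is inside that window, so Tarund is at UTC+06:00.
11:45 local − 6h = 05:45 UTC.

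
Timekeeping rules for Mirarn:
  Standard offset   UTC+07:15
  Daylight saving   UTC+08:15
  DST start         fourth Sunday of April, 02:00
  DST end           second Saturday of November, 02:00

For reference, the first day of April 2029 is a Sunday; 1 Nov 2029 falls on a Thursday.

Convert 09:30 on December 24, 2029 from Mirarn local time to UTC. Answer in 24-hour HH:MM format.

1 April 2029 is a Sunday, so the first Sunday is April 1 and the fourth is April 22.
1 November 2029 is a Thursday, so the first Saturday is November 3 and the second is November 10.
December 24, 2029 does not fall between 22 April and 10 November, so daylight saving is not in effect and Mirarn is at UTC+07:15.
09:30 local − 7h15m = 02:15 UTC.

02:15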